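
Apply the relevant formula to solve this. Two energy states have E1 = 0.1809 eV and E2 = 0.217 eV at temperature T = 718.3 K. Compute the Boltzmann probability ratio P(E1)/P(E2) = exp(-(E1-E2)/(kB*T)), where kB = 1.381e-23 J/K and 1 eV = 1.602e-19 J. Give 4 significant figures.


Step 1: Compute energy difference dE = E1 - E2 = 0.1809 - 0.217 = -0.0361 eV
Step 2: Convert to Joules: dE_J = -0.0361 * 1.602e-19 = -5.783e-21 J
Step 3: Compute exponent = -dE_J / (kB * T) = -(-5.783e-21) / (1.381e-23 * 718.3) = 0.583
Step 4: P(E1)/P(E2) = exp(0.583) = 1.791

1.791


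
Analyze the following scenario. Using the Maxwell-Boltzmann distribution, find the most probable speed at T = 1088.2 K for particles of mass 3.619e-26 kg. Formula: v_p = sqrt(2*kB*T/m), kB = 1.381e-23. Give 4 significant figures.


Step 1: Numerator = 2*kB*T = 2*1.381e-23*1088.2 = 3.006e-20
Step 2: Ratio = 3.006e-20 / 3.619e-26 = 8.305e+05
Step 3: v_p = sqrt(8.305e+05) = 911.3 m/s

911.3


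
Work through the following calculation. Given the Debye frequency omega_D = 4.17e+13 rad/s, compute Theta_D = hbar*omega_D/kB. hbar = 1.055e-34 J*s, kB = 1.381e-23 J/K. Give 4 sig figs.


Step 1: hbar*omega_D = 1.055e-34 * 4.17e+13 = 4.399e-21 J
Step 2: Theta_D = 4.399e-21 / 1.381e-23
Step 3: Theta_D = 318.6 K

318.6


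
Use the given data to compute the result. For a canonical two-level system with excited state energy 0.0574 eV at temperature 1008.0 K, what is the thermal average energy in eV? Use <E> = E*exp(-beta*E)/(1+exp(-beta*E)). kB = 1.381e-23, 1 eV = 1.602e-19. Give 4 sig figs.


Step 1: beta*E = 0.0574*1.602e-19/(1.381e-23*1008.0) = 0.6606
Step 2: exp(-beta*E) = 0.5166
Step 3: <E> = 0.0574*0.5166/(1+0.5166) = 0.01955 eV

0.01955


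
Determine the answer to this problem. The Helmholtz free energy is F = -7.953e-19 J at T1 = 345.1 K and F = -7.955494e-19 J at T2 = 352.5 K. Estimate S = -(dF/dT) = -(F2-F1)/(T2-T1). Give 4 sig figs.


Step 1: dF = F2 - F1 = -7.955494e-19 - (-7.953e-19) = -2.494e-22 J
Step 2: dT = T2 - T1 = 352.5 - 345.1 = 7.4 K
Step 3: S = -dF/dT = -(-2.494e-22)/7.4 = 3.37e-23 J/K

3.37e-23


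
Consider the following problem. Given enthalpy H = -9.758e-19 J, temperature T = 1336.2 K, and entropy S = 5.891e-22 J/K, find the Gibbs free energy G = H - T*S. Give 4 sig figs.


Step 1: T*S = 1336.2 * 5.891e-22 = 7.872e-19 J
Step 2: G = H - T*S = -9.758e-19 - 7.872e-19
Step 3: G = -1.763e-18 J

-1.763e-18


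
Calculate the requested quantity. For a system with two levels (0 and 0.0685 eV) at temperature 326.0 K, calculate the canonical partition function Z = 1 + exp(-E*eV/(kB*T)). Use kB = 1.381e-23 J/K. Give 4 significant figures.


Step 1: Compute beta*E = E*eV/(kB*T) = 0.0685*1.602e-19/(1.381e-23*326.0) = 2.437
Step 2: exp(-beta*E) = exp(-2.437) = 0.08738
Step 3: Z = 1 + 0.08738 = 1.087

1.087


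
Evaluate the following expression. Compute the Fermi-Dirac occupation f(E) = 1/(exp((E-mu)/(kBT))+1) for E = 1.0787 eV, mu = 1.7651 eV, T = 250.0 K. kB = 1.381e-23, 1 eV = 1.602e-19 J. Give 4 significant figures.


Step 1: (E - mu) = 1.0787 - 1.7651 = -0.6864 eV
Step 2: Convert: (E-mu)*eV = -1.1e-19 J
Step 3: x = (E-mu)*eV/(kB*T) = -31.85
Step 4: f = 1/(exp(-31.85)+1) = 1

1


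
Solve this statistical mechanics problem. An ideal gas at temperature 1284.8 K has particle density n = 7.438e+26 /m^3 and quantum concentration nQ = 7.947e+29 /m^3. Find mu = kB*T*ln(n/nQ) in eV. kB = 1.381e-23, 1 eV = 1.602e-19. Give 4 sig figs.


Step 1: n/nQ = 7.438e+26/7.947e+29 = 0.000936
Step 2: ln(n/nQ) = -6.974
Step 3: mu = kB*T*ln(n/nQ) = 1.774e-20*-6.974 = -1.237e-19 J
Step 4: Convert to eV: -1.237e-19/1.602e-19 = -0.7724 eV

-0.7724


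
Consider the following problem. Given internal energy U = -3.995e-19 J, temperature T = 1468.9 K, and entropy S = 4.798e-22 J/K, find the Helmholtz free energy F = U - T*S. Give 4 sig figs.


Step 1: T*S = 1468.9 * 4.798e-22 = 7.048e-19 J
Step 2: F = U - T*S = -3.995e-19 - 7.048e-19
Step 3: F = -1.104e-18 J

-1.104e-18


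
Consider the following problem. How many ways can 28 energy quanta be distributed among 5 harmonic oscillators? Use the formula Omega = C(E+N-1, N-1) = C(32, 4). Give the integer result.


Step 1: Use binomial coefficient C(32, 4)
Step 2: Numerator = 32! / 28!
Step 3: Denominator = 4!
Step 4: Omega = 35960

35960


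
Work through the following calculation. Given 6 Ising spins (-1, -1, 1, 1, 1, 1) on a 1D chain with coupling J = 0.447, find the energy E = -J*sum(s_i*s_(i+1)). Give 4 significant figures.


Step 1: Nearest-neighbor products: 1, -1, 1, 1, 1
Step 2: Sum of products = 3
Step 3: E = -0.447 * 3 = -1.341

-1.341


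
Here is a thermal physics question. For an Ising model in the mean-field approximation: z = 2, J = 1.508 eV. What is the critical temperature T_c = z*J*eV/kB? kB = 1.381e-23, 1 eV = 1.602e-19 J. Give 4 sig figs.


Step 1: z*J = 2*1.508 = 3.016 eV
Step 2: Convert to Joules: 3.016*1.602e-19 = 4.832e-19 J
Step 3: T_c = 4.832e-19 / 1.381e-23 = 3.499e+04 K

3.499e+04


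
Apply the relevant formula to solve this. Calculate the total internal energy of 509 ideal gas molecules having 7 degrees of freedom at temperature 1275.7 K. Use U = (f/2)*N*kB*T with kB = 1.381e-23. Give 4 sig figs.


Step 1: f/2 = 7/2 = 3.5
Step 2: N*kB*T = 509*1.381e-23*1275.7 = 8.967e-18
Step 3: U = 3.5 * 8.967e-18 = 3.139e-17 J

3.139e-17


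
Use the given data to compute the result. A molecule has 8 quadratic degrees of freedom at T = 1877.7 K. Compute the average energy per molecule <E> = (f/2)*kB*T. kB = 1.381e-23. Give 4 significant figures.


Step 1: f/2 = 8/2 = 4
Step 2: kB*T = 1.381e-23 * 1877.7 = 2.593e-20
Step 3: <E> = 4 * 2.593e-20 = 1.037e-19 J

1.037e-19


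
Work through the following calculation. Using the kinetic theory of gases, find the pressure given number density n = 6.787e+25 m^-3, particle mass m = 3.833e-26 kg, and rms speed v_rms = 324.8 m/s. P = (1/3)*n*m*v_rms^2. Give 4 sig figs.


Step 1: v_rms^2 = 324.8^2 = 1.055e+05
Step 2: n*m = 6.787e+25*3.833e-26 = 2.601
Step 3: P = (1/3)*2.601*1.055e+05 = 9.148e+04 Pa

9.148e+04


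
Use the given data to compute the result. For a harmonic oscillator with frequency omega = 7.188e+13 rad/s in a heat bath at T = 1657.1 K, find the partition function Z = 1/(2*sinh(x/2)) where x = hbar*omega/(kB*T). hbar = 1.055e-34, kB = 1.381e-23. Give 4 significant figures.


Step 1: Compute x = hbar*omega/(kB*T) = 1.055e-34*7.188e+13/(1.381e-23*1657.1) = 0.3314
Step 2: x/2 = 0.1657
Step 3: sinh(x/2) = 0.1664
Step 4: Z = 1/(2*0.1664) = 3.004

3.004


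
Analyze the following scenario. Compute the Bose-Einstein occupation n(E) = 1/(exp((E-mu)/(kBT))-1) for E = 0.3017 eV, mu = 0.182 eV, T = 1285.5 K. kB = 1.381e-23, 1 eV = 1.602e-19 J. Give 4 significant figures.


Step 1: (E - mu) = 0.1197 eV
Step 2: x = (E-mu)*eV/(kB*T) = 0.1197*1.602e-19/(1.381e-23*1285.5) = 1.08
Step 3: exp(x) = 2.945
Step 4: n = 1/(exp(x)-1) = 0.5141

0.5141


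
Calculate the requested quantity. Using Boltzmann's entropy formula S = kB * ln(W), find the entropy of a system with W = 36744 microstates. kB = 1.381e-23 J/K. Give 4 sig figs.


Step 1: ln(W) = ln(36744) = 10.51
Step 2: S = kB * ln(W) = 1.381e-23 * 10.51
Step 3: S = 1.452e-22 J/K

1.452e-22


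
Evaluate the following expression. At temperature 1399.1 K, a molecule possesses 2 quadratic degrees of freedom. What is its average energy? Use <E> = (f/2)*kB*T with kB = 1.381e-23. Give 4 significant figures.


Step 1: f/2 = 2/2 = 1
Step 2: kB*T = 1.381e-23 * 1399.1 = 1.932e-20
Step 3: <E> = 1 * 1.932e-20 = 1.932e-20 J

1.932e-20


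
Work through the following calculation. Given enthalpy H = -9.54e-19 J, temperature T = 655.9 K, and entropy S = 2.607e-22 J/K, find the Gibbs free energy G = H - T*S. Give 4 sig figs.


Step 1: T*S = 655.9 * 2.607e-22 = 1.71e-19 J
Step 2: G = H - T*S = -9.54e-19 - 1.71e-19
Step 3: G = -1.125e-18 J

-1.125e-18


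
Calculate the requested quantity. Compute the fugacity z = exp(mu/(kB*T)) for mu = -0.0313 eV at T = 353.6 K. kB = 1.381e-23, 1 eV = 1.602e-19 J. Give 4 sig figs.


Step 1: Convert mu to Joules: -0.0313*1.602e-19 = -5.014e-21 J
Step 2: kB*T = 1.381e-23*353.6 = 4.883e-21 J
Step 3: mu/(kB*T) = -1.027
Step 4: z = exp(-1.027) = 0.3581

0.3581


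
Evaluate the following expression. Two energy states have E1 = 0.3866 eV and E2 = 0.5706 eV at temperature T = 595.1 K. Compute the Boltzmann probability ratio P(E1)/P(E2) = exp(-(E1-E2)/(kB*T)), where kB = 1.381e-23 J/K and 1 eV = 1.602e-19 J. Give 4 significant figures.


Step 1: Compute energy difference dE = E1 - E2 = 0.3866 - 0.5706 = -0.184 eV
Step 2: Convert to Joules: dE_J = -0.184 * 1.602e-19 = -2.948e-20 J
Step 3: Compute exponent = -dE_J / (kB * T) = -(-2.948e-20) / (1.381e-23 * 595.1) = 3.587
Step 4: P(E1)/P(E2) = exp(3.587) = 36.12

36.12


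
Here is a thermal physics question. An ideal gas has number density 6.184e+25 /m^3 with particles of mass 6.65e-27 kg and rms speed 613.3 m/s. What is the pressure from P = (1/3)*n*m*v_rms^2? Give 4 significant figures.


Step 1: v_rms^2 = 613.3^2 = 3.761e+05
Step 2: n*m = 6.184e+25*6.65e-27 = 0.4112
Step 3: P = (1/3)*0.4112*3.761e+05 = 5.156e+04 Pa

5.156e+04


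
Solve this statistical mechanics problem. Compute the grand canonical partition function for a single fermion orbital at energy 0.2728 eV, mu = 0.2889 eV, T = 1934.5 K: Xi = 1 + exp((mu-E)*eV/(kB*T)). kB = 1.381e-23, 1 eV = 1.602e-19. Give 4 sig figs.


Step 1: (mu - E) = 0.2889 - 0.2728 = 0.0161 eV
Step 2: x = (mu-E)*eV/(kB*T) = 0.0161*1.602e-19/(1.381e-23*1934.5) = 0.09654
Step 3: exp(x) = 1.101
Step 4: Xi = 1 + 1.101 = 2.101

2.101


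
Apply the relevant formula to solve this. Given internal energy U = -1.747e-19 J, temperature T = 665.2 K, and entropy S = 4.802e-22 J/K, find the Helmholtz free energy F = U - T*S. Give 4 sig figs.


Step 1: T*S = 665.2 * 4.802e-22 = 3.194e-19 J
Step 2: F = U - T*S = -1.747e-19 - 3.194e-19
Step 3: F = -4.941e-19 J

-4.941e-19


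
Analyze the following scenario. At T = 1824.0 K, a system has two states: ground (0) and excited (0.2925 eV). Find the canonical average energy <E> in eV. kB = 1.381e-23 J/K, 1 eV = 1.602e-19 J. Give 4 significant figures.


Step 1: beta*E = 0.2925*1.602e-19/(1.381e-23*1824.0) = 1.86
Step 2: exp(-beta*E) = 0.1556
Step 3: <E> = 0.2925*0.1556/(1+0.1556) = 0.03939 eV

0.03939


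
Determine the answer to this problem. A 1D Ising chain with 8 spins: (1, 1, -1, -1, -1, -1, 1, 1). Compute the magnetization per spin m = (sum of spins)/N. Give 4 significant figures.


Step 1: Count up spins (+1): 4, down spins (-1): 4
Step 2: Total magnetization M = 4 - 4 = 0
Step 3: m = M/N = 0/8 = 0

0


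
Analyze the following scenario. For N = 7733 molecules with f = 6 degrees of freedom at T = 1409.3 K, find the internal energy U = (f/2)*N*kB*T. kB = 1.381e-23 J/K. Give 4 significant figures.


Step 1: f/2 = 6/2 = 3.0
Step 2: N*kB*T = 7733*1.381e-23*1409.3 = 1.505e-16
Step 3: U = 3.0 * 1.505e-16 = 4.515e-16 J

4.515e-16


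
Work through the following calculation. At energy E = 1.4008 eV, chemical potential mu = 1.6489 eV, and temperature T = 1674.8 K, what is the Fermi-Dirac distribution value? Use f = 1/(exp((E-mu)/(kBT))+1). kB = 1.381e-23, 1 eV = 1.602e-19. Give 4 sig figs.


Step 1: (E - mu) = 1.4008 - 1.6489 = -0.2481 eV
Step 2: Convert: (E-mu)*eV = -3.975e-20 J
Step 3: x = (E-mu)*eV/(kB*T) = -1.718
Step 4: f = 1/(exp(-1.718)+1) = 0.8479

0.8479


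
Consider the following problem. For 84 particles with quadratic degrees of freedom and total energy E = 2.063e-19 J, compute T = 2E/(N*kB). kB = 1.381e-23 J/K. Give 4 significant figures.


Step 1: Numerator = 2*E = 2*2.063e-19 = 4.126e-19 J
Step 2: Denominator = N*kB = 84*1.381e-23 = 1.16e-21
Step 3: T = 4.126e-19 / 1.16e-21 = 355.7 K

355.7


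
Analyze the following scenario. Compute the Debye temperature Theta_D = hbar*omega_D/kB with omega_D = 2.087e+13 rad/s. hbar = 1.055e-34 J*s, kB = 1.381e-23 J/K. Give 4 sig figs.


Step 1: hbar*omega_D = 1.055e-34 * 2.087e+13 = 2.202e-21 J
Step 2: Theta_D = 2.202e-21 / 1.381e-23
Step 3: Theta_D = 159.4 K

159.4


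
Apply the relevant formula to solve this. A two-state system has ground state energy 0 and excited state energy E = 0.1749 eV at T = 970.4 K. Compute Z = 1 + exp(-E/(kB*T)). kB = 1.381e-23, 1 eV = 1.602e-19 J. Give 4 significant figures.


Step 1: Compute beta*E = E*eV/(kB*T) = 0.1749*1.602e-19/(1.381e-23*970.4) = 2.091
Step 2: exp(-beta*E) = exp(-2.091) = 0.1236
Step 3: Z = 1 + 0.1236 = 1.124

1.124


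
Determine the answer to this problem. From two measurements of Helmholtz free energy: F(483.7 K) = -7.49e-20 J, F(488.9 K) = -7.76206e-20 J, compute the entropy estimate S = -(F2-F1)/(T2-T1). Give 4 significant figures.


Step 1: dF = F2 - F1 = -7.76206e-20 - (-7.49e-20) = -2.7206e-21 J
Step 2: dT = T2 - T1 = 488.9 - 483.7 = 5.2 K
Step 3: S = -dF/dT = -(-2.7206e-21)/5.2 = 5.232e-22 J/K

5.232e-22


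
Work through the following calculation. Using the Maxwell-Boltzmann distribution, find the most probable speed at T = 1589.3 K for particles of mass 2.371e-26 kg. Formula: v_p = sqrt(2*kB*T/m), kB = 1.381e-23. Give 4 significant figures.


Step 1: Numerator = 2*kB*T = 2*1.381e-23*1589.3 = 4.39e-20
Step 2: Ratio = 4.39e-20 / 2.371e-26 = 1.851e+06
Step 3: v_p = sqrt(1.851e+06) = 1361 m/s

1361


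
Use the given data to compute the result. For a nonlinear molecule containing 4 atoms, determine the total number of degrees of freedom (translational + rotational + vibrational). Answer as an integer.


Step 1: Translational DOF = 3
Step 2: Rotational DOF (nonlinear) = 3
Step 3: Vibrational DOF = 3*4 - 6 = 6
Step 4: Total = 3 + 3 + 6 = 12

12


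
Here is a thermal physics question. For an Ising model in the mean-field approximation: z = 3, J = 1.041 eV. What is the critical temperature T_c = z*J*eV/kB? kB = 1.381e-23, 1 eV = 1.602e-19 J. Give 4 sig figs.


Step 1: z*J = 3*1.041 = 3.123 eV
Step 2: Convert to Joules: 3.123*1.602e-19 = 5.003e-19 J
Step 3: T_c = 5.003e-19 / 1.381e-23 = 3.623e+04 K

3.623e+04


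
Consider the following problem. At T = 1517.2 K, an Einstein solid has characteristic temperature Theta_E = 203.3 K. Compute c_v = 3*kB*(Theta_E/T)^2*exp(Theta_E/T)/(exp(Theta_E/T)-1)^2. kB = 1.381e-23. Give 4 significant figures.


Step 1: x = Theta_E/T = 203.3/1517.2 = 0.134
Step 2: x^2 = 0.01796
Step 3: exp(x) = 1.143
Step 4: c_v = 3*1.381e-23*0.01796*1.143/(1.143-1)^2 = 4.137e-23

4.137e-23


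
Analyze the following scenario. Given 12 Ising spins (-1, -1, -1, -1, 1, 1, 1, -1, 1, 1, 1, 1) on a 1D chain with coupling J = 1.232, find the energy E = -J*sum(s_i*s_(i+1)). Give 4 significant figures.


Step 1: Nearest-neighbor products: 1, 1, 1, -1, 1, 1, -1, -1, 1, 1, 1
Step 2: Sum of products = 5
Step 3: E = -1.232 * 5 = -6.16

-6.16


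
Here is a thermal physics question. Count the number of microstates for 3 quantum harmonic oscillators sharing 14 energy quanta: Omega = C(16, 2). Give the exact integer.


Step 1: Use binomial coefficient C(16, 2)
Step 2: Numerator = 16! / 14!
Step 3: Denominator = 2!
Step 4: Omega = 120

120


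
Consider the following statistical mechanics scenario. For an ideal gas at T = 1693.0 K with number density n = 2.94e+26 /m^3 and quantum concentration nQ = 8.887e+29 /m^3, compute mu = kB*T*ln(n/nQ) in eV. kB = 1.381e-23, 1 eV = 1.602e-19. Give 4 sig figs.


Step 1: n/nQ = 2.94e+26/8.887e+29 = 0.0003308
Step 2: ln(n/nQ) = -8.014
Step 3: mu = kB*T*ln(n/nQ) = 2.338e-20*-8.014 = -1.874e-19 J
Step 4: Convert to eV: -1.874e-19/1.602e-19 = -1.17 eV

-1.17


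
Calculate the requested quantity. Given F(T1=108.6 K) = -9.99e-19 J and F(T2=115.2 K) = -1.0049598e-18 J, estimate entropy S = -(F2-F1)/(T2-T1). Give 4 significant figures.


Step 1: dF = F2 - F1 = -1.0049598e-18 - (-9.99e-19) = -5.9598e-21 J
Step 2: dT = T2 - T1 = 115.2 - 108.6 = 6.6 K
Step 3: S = -dF/dT = -(-5.9598e-21)/6.6 = 9.03e-22 J/K

9.03e-22


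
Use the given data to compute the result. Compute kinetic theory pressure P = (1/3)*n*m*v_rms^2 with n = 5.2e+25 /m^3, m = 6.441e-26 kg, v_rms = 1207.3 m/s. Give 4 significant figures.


Step 1: v_rms^2 = 1207.3^2 = 1.458e+06
Step 2: n*m = 5.2e+25*6.441e-26 = 3.349
Step 3: P = (1/3)*3.349*1.458e+06 = 1.627e+06 Pa

1.627e+06


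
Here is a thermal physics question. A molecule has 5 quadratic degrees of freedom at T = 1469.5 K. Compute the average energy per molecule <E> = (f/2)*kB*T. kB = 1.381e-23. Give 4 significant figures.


Step 1: f/2 = 5/2 = 2.5
Step 2: kB*T = 1.381e-23 * 1469.5 = 2.029e-20
Step 3: <E> = 2.5 * 2.029e-20 = 5.073e-20 J

5.073e-20


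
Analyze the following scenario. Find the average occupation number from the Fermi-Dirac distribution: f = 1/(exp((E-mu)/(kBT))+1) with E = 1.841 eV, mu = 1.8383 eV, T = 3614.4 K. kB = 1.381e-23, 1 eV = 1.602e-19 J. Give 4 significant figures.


Step 1: (E - mu) = 1.841 - 1.8383 = 0.0027 eV
Step 2: Convert: (E-mu)*eV = 4.325e-22 J
Step 3: x = (E-mu)*eV/(kB*T) = 0.008666
Step 4: f = 1/(exp(0.008666)+1) = 0.4978

0.4978


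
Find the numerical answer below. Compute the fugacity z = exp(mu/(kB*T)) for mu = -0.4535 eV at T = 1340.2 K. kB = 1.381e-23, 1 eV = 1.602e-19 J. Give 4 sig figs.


Step 1: Convert mu to Joules: -0.4535*1.602e-19 = -7.265e-20 J
Step 2: kB*T = 1.381e-23*1340.2 = 1.851e-20 J
Step 3: mu/(kB*T) = -3.925
Step 4: z = exp(-3.925) = 0.01974

0.01974


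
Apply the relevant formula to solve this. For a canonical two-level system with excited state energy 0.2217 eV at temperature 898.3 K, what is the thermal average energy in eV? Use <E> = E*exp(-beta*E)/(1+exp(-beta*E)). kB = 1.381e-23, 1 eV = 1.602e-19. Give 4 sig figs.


Step 1: beta*E = 0.2217*1.602e-19/(1.381e-23*898.3) = 2.863
Step 2: exp(-beta*E) = 0.0571
Step 3: <E> = 0.2217*0.0571/(1+0.0571) = 0.01198 eV

0.01198


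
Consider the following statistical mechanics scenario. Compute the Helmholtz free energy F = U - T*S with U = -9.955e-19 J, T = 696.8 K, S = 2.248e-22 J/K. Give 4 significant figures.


Step 1: T*S = 696.8 * 2.248e-22 = 1.566e-19 J
Step 2: F = U - T*S = -9.955e-19 - 1.566e-19
Step 3: F = -1.152e-18 J

-1.152e-18


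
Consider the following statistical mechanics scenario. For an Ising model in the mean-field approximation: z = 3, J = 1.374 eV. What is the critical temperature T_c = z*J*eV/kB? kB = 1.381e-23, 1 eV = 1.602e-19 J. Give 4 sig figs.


Step 1: z*J = 3*1.374 = 4.122 eV
Step 2: Convert to Joules: 4.122*1.602e-19 = 6.603e-19 J
Step 3: T_c = 6.603e-19 / 1.381e-23 = 4.782e+04 K

4.782e+04


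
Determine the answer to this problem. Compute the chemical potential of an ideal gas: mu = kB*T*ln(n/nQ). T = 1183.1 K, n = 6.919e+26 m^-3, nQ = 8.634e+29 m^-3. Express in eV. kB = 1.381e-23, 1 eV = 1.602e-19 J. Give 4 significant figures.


Step 1: n/nQ = 6.919e+26/8.634e+29 = 0.0008014
Step 2: ln(n/nQ) = -7.129
Step 3: mu = kB*T*ln(n/nQ) = 1.634e-20*-7.129 = -1.165e-19 J
Step 4: Convert to eV: -1.165e-19/1.602e-19 = -0.7271 eV

-0.7271


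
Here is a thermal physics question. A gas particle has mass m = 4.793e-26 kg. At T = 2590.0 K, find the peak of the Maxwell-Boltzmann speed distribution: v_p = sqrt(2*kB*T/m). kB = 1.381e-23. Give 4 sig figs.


Step 1: Numerator = 2*kB*T = 2*1.381e-23*2590.0 = 7.154e-20
Step 2: Ratio = 7.154e-20 / 4.793e-26 = 1.493e+06
Step 3: v_p = sqrt(1.493e+06) = 1222 m/s

1222


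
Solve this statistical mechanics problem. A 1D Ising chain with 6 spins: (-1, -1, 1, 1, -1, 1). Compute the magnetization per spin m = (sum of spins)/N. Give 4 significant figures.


Step 1: Count up spins (+1): 3, down spins (-1): 3
Step 2: Total magnetization M = 3 - 3 = 0
Step 3: m = M/N = 0/6 = 0

0


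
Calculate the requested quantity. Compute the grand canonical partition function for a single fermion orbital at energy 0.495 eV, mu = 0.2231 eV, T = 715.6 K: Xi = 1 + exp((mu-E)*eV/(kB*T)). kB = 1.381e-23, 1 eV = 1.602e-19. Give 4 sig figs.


Step 1: (mu - E) = 0.2231 - 0.495 = -0.2719 eV
Step 2: x = (mu-E)*eV/(kB*T) = -0.2719*1.602e-19/(1.381e-23*715.6) = -4.408
Step 3: exp(x) = 0.01218
Step 4: Xi = 1 + 0.01218 = 1.012

1.012


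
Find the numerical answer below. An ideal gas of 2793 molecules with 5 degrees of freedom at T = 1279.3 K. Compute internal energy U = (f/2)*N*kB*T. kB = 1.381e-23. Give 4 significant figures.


Step 1: f/2 = 5/2 = 2.5
Step 2: N*kB*T = 2793*1.381e-23*1279.3 = 4.934e-17
Step 3: U = 2.5 * 4.934e-17 = 1.234e-16 J

1.234e-16


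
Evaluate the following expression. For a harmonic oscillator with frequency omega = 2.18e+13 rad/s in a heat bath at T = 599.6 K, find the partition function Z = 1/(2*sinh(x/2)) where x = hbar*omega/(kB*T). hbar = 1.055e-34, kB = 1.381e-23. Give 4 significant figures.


Step 1: Compute x = hbar*omega/(kB*T) = 1.055e-34*2.18e+13/(1.381e-23*599.6) = 0.2777
Step 2: x/2 = 0.1389
Step 3: sinh(x/2) = 0.1393
Step 4: Z = 1/(2*0.1393) = 3.589

3.589


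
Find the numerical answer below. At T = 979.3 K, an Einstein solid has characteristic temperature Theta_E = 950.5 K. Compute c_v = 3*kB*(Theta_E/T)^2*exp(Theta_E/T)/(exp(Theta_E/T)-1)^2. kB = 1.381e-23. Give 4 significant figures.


Step 1: x = Theta_E/T = 950.5/979.3 = 0.9706
Step 2: x^2 = 0.942
Step 3: exp(x) = 2.64
Step 4: c_v = 3*1.381e-23*0.942*2.64/(2.64-1)^2 = 3.833e-23

3.833e-23


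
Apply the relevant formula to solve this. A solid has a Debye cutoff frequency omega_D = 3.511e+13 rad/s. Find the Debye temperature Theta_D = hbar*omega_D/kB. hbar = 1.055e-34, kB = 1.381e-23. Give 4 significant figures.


Step 1: hbar*omega_D = 1.055e-34 * 3.511e+13 = 3.704e-21 J
Step 2: Theta_D = 3.704e-21 / 1.381e-23
Step 3: Theta_D = 268.2 K

268.2


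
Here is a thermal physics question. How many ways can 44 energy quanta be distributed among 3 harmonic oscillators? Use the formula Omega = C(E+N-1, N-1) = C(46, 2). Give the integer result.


Step 1: Use binomial coefficient C(46, 2)
Step 2: Numerator = 46! / 44!
Step 3: Denominator = 2!
Step 4: Omega = 1035

1035


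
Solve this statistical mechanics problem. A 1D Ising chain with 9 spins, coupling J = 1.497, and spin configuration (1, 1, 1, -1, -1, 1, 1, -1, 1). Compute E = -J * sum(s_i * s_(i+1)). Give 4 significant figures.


Step 1: Nearest-neighbor products: 1, 1, -1, 1, -1, 1, -1, -1
Step 2: Sum of products = 0
Step 3: E = -1.497 * 0 = 0

0


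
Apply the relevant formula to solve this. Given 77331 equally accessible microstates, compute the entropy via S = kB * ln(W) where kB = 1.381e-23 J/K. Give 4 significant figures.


Step 1: ln(W) = ln(77331) = 11.26
Step 2: S = kB * ln(W) = 1.381e-23 * 11.26
Step 3: S = 1.554e-22 J/K

1.554e-22


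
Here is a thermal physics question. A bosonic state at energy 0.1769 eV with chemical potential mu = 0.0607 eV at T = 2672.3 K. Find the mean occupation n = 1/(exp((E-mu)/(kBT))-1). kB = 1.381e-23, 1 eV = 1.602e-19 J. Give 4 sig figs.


Step 1: (E - mu) = 0.1162 eV
Step 2: x = (E-mu)*eV/(kB*T) = 0.1162*1.602e-19/(1.381e-23*2672.3) = 0.5044
Step 3: exp(x) = 1.656
Step 4: n = 1/(exp(x)-1) = 1.524

1.524


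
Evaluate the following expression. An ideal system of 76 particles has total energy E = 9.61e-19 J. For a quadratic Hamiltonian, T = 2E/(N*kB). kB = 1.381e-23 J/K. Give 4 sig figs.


Step 1: Numerator = 2*E = 2*9.61e-19 = 1.922e-18 J
Step 2: Denominator = N*kB = 76*1.381e-23 = 1.05e-21
Step 3: T = 1.922e-18 / 1.05e-21 = 1831 K

1831


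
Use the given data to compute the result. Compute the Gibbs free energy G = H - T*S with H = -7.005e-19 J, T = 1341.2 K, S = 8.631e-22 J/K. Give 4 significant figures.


Step 1: T*S = 1341.2 * 8.631e-22 = 1.158e-18 J
Step 2: G = H - T*S = -7.005e-19 - 1.158e-18
Step 3: G = -1.858e-18 J

-1.858e-18


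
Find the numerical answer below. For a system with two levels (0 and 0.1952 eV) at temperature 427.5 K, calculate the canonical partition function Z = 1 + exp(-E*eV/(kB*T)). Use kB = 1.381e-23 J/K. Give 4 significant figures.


Step 1: Compute beta*E = E*eV/(kB*T) = 0.1952*1.602e-19/(1.381e-23*427.5) = 5.297
Step 2: exp(-beta*E) = exp(-5.297) = 0.005008
Step 3: Z = 1 + 0.005008 = 1.005

1.005


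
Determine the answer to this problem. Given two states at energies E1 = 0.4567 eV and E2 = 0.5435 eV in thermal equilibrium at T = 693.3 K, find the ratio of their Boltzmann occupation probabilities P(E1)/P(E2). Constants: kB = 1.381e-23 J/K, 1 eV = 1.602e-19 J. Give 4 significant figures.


Step 1: Compute energy difference dE = E1 - E2 = 0.4567 - 0.5435 = -0.0868 eV
Step 2: Convert to Joules: dE_J = -0.0868 * 1.602e-19 = -1.391e-20 J
Step 3: Compute exponent = -dE_J / (kB * T) = -(-1.391e-20) / (1.381e-23 * 693.3) = 1.452
Step 4: P(E1)/P(E2) = exp(1.452) = 4.273

4.273


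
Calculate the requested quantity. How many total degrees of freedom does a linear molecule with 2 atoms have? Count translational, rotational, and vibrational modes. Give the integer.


Step 1: Translational DOF = 3
Step 2: Rotational DOF (linear) = 2
Step 3: Vibrational DOF = 3*2 - 5 = 1
Step 4: Total = 3 + 2 + 1 = 6

6


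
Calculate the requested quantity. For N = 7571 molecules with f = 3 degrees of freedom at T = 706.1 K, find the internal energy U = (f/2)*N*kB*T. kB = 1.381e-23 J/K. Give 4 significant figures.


Step 1: f/2 = 3/2 = 1.5
Step 2: N*kB*T = 7571*1.381e-23*706.1 = 7.383e-17
Step 3: U = 1.5 * 7.383e-17 = 1.107e-16 J

1.107e-16


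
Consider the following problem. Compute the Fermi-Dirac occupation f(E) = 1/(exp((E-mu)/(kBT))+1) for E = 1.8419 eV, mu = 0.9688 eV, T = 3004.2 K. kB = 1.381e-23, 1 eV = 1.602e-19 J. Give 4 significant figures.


Step 1: (E - mu) = 1.8419 - 0.9688 = 0.8731 eV
Step 2: Convert: (E-mu)*eV = 1.399e-19 J
Step 3: x = (E-mu)*eV/(kB*T) = 3.371
Step 4: f = 1/(exp(3.371)+1) = 0.0332

0.0332


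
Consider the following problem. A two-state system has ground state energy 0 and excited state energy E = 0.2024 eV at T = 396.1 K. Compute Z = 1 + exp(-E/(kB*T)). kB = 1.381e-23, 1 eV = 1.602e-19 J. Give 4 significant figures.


Step 1: Compute beta*E = E*eV/(kB*T) = 0.2024*1.602e-19/(1.381e-23*396.1) = 5.928
Step 2: exp(-beta*E) = exp(-5.928) = 0.002665
Step 3: Z = 1 + 0.002665 = 1.003

1.003


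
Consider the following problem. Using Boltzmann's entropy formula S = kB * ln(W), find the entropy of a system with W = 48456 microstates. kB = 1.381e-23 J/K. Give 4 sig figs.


Step 1: ln(W) = ln(48456) = 10.79
Step 2: S = kB * ln(W) = 1.381e-23 * 10.79
Step 3: S = 1.49e-22 J/K

1.49e-22


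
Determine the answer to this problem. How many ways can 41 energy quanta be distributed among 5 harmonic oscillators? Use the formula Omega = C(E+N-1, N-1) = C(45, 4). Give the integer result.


Step 1: Use binomial coefficient C(45, 4)
Step 2: Numerator = 45! / 41!
Step 3: Denominator = 4!
Step 4: Omega = 148995

148995


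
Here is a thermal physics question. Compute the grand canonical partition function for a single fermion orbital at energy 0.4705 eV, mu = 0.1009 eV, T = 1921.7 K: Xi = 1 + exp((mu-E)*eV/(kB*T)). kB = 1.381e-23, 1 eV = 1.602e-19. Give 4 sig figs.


Step 1: (mu - E) = 0.1009 - 0.4705 = -0.3696 eV
Step 2: x = (mu-E)*eV/(kB*T) = -0.3696*1.602e-19/(1.381e-23*1921.7) = -2.231
Step 3: exp(x) = 0.1074
Step 4: Xi = 1 + 0.1074 = 1.107

1.107


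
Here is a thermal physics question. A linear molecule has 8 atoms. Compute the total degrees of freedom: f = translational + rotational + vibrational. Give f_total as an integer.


Step 1: Translational DOF = 3
Step 2: Rotational DOF (linear) = 2
Step 3: Vibrational DOF = 3*8 - 5 = 19
Step 4: Total = 3 + 2 + 19 = 24

24


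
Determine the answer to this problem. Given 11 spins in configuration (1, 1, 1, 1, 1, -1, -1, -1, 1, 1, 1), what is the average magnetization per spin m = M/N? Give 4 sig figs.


Step 1: Count up spins (+1): 8, down spins (-1): 3
Step 2: Total magnetization M = 8 - 3 = 5
Step 3: m = M/N = 5/11 = 0.4545

0.4545


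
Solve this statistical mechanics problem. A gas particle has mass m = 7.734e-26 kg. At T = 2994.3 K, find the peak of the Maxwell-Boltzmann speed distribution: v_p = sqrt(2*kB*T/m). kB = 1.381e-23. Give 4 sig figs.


Step 1: Numerator = 2*kB*T = 2*1.381e-23*2994.3 = 8.27e-20
Step 2: Ratio = 8.27e-20 / 7.734e-26 = 1.069e+06
Step 3: v_p = sqrt(1.069e+06) = 1034 m/s

1034


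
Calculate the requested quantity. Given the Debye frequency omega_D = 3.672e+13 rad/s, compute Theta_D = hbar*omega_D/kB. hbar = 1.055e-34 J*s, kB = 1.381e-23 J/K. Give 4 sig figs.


Step 1: hbar*omega_D = 1.055e-34 * 3.672e+13 = 3.874e-21 J
Step 2: Theta_D = 3.874e-21 / 1.381e-23
Step 3: Theta_D = 280.5 K

280.5


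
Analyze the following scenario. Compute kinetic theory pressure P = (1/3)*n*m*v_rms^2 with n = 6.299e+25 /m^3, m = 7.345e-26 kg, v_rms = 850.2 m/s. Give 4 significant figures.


Step 1: v_rms^2 = 850.2^2 = 7.228e+05
Step 2: n*m = 6.299e+25*7.345e-26 = 4.627
Step 3: P = (1/3)*4.627*7.228e+05 = 1.115e+06 Pa

1.115e+06


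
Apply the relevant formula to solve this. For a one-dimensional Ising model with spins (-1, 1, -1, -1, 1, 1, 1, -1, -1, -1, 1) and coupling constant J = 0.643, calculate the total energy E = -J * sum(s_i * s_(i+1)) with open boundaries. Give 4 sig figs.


Step 1: Nearest-neighbor products: -1, -1, 1, -1, 1, 1, -1, 1, 1, -1
Step 2: Sum of products = 0
Step 3: E = -0.643 * 0 = 0

0


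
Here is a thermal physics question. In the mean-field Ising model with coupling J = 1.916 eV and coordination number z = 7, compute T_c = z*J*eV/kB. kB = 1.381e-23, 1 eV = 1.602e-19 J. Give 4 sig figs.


Step 1: z*J = 7*1.916 = 13.41 eV
Step 2: Convert to Joules: 13.41*1.602e-19 = 2.149e-18 J
Step 3: T_c = 2.149e-18 / 1.381e-23 = 1.556e+05 K

1.556e+05


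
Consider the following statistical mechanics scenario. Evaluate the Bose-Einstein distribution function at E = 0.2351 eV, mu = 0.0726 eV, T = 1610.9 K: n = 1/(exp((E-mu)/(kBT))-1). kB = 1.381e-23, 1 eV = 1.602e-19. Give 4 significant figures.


Step 1: (E - mu) = 0.1625 eV
Step 2: x = (E-mu)*eV/(kB*T) = 0.1625*1.602e-19/(1.381e-23*1610.9) = 1.17
Step 3: exp(x) = 3.223
Step 4: n = 1/(exp(x)-1) = 0.4499

0.4499


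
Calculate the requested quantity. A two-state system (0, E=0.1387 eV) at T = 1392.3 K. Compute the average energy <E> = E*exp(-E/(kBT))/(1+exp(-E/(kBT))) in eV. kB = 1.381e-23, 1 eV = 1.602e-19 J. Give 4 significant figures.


Step 1: beta*E = 0.1387*1.602e-19/(1.381e-23*1392.3) = 1.156
Step 2: exp(-beta*E) = 0.3149
Step 3: <E> = 0.1387*0.3149/(1+0.3149) = 0.03321 eV

0.03321


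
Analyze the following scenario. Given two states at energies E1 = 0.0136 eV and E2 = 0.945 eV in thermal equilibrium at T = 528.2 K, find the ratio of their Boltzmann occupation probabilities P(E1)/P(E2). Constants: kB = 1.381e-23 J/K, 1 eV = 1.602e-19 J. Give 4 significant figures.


Step 1: Compute energy difference dE = E1 - E2 = 0.0136 - 0.945 = -0.9314 eV
Step 2: Convert to Joules: dE_J = -0.9314 * 1.602e-19 = -1.492e-19 J
Step 3: Compute exponent = -dE_J / (kB * T) = -(-1.492e-19) / (1.381e-23 * 528.2) = 20.46
Step 4: P(E1)/P(E2) = exp(20.46) = 7.65e+08

7.65e+08


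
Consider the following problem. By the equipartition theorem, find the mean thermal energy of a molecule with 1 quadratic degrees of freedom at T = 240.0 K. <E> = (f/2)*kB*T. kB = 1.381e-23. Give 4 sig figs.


Step 1: f/2 = 1/2 = 0.5
Step 2: kB*T = 1.381e-23 * 240.0 = 3.314e-21
Step 3: <E> = 0.5 * 3.314e-21 = 1.657e-21 J

1.657e-21


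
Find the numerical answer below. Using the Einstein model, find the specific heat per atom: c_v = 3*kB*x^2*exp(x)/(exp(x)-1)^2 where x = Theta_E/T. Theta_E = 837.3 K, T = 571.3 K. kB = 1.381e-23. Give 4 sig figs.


Step 1: x = Theta_E/T = 837.3/571.3 = 1.466
Step 2: x^2 = 2.148
Step 3: exp(x) = 4.33
Step 4: c_v = 3*1.381e-23*2.148*4.33/(4.33-1)^2 = 3.475e-23

3.475e-23


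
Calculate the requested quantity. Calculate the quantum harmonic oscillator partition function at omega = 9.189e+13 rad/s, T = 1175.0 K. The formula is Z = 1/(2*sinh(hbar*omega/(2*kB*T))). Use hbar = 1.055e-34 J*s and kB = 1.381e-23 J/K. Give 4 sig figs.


Step 1: Compute x = hbar*omega/(kB*T) = 1.055e-34*9.189e+13/(1.381e-23*1175.0) = 0.5974
Step 2: x/2 = 0.2987
Step 3: sinh(x/2) = 0.3032
Step 4: Z = 1/(2*0.3032) = 1.649

1.649


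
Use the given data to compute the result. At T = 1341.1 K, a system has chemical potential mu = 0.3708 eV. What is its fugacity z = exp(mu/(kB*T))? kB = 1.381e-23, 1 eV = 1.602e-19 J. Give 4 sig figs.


Step 1: Convert mu to Joules: 0.3708*1.602e-19 = 5.94e-20 J
Step 2: kB*T = 1.381e-23*1341.1 = 1.852e-20 J
Step 3: mu/(kB*T) = 3.207
Step 4: z = exp(3.207) = 24.71

24.71


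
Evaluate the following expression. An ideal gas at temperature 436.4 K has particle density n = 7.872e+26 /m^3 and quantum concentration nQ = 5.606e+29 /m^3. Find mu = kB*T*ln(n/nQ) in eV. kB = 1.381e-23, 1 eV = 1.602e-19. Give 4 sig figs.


Step 1: n/nQ = 7.872e+26/5.606e+29 = 0.001404
Step 2: ln(n/nQ) = -6.568
Step 3: mu = kB*T*ln(n/nQ) = 6.027e-21*-6.568 = -3.958e-20 J
Step 4: Convert to eV: -3.958e-20/1.602e-19 = -0.2471 eV

-0.2471


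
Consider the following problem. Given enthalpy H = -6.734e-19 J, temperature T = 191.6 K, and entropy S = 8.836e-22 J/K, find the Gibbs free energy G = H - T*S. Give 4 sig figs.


Step 1: T*S = 191.6 * 8.836e-22 = 1.693e-19 J
Step 2: G = H - T*S = -6.734e-19 - 1.693e-19
Step 3: G = -8.427e-19 J

-8.427e-19


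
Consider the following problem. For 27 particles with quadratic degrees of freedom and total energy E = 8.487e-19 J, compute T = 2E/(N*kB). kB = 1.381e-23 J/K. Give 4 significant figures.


Step 1: Numerator = 2*E = 2*8.487e-19 = 1.697e-18 J
Step 2: Denominator = N*kB = 27*1.381e-23 = 3.729e-22
Step 3: T = 1.697e-18 / 3.729e-22 = 4552 K

4552


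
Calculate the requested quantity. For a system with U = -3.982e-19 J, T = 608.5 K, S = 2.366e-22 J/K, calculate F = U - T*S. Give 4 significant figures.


Step 1: T*S = 608.5 * 2.366e-22 = 1.44e-19 J
Step 2: F = U - T*S = -3.982e-19 - 1.44e-19
Step 3: F = -5.422e-19 J

-5.422e-19


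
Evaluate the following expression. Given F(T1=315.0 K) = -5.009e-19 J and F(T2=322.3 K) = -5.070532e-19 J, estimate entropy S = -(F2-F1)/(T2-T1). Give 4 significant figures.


Step 1: dF = F2 - F1 = -5.070532e-19 - (-5.009e-19) = -6.1532e-21 J
Step 2: dT = T2 - T1 = 322.3 - 315.0 = 7.3 K
Step 3: S = -dF/dT = -(-6.1532e-21)/7.3 = 8.429e-22 J/K

8.429e-22


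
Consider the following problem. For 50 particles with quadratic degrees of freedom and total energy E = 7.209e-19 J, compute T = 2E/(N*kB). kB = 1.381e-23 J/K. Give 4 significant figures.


Step 1: Numerator = 2*E = 2*7.209e-19 = 1.442e-18 J
Step 2: Denominator = N*kB = 50*1.381e-23 = 6.905e-22
Step 3: T = 1.442e-18 / 6.905e-22 = 2088 K

2088


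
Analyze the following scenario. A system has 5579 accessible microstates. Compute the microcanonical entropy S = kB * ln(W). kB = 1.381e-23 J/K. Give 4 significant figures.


Step 1: ln(W) = ln(5579) = 8.627
Step 2: S = kB * ln(W) = 1.381e-23 * 8.627
Step 3: S = 1.191e-22 J/K

1.191e-22


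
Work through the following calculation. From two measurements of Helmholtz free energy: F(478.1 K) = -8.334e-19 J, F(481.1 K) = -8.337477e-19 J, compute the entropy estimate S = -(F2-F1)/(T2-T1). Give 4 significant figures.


Step 1: dF = F2 - F1 = -8.337477e-19 - (-8.334e-19) = -3.477e-22 J
Step 2: dT = T2 - T1 = 481.1 - 478.1 = 3 K
Step 3: S = -dF/dT = -(-3.477e-22)/3 = 1.159e-22 J/K

1.159e-22


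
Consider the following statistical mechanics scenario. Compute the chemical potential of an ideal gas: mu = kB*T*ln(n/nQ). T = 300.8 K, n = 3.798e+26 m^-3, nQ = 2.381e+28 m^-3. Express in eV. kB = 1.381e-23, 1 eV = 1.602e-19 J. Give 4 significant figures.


Step 1: n/nQ = 3.798e+26/2.381e+28 = 0.01595
Step 2: ln(n/nQ) = -4.138
Step 3: mu = kB*T*ln(n/nQ) = 4.154e-21*-4.138 = -1.719e-20 J
Step 4: Convert to eV: -1.719e-20/1.602e-19 = -0.1073 eV

-0.1073


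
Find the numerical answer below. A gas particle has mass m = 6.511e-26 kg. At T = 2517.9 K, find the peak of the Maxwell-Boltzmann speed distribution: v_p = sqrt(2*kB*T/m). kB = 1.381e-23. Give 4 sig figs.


Step 1: Numerator = 2*kB*T = 2*1.381e-23*2517.9 = 6.954e-20
Step 2: Ratio = 6.954e-20 / 6.511e-26 = 1.068e+06
Step 3: v_p = sqrt(1.068e+06) = 1033 m/s

1033


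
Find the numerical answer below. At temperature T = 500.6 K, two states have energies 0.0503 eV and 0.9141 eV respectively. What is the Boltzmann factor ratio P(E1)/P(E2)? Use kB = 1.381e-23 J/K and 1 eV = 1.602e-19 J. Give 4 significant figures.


Step 1: Compute energy difference dE = E1 - E2 = 0.0503 - 0.9141 = -0.8638 eV
Step 2: Convert to Joules: dE_J = -0.8638 * 1.602e-19 = -1.384e-19 J
Step 3: Compute exponent = -dE_J / (kB * T) = -(-1.384e-19) / (1.381e-23 * 500.6) = 20.02
Step 4: P(E1)/P(E2) = exp(20.02) = 4.933e+08

4.933e+08


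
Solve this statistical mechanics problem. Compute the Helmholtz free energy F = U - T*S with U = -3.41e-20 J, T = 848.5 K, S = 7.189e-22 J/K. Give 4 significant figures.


Step 1: T*S = 848.5 * 7.189e-22 = 6.1e-19 J
Step 2: F = U - T*S = -3.41e-20 - 6.1e-19
Step 3: F = -6.441e-19 J

-6.441e-19


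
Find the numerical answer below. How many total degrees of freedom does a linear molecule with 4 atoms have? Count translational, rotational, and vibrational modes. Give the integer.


Step 1: Translational DOF = 3
Step 2: Rotational DOF (linear) = 2
Step 3: Vibrational DOF = 3*4 - 5 = 7
Step 4: Total = 3 + 2 + 7 = 12

12


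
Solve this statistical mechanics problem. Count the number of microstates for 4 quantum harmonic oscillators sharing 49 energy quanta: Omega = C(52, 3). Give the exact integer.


Step 1: Use binomial coefficient C(52, 3)
Step 2: Numerator = 52! / 49!
Step 3: Denominator = 3!
Step 4: Omega = 22100

22100


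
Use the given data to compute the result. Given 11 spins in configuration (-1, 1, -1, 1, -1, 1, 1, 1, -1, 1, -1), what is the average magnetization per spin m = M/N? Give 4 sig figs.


Step 1: Count up spins (+1): 6, down spins (-1): 5
Step 2: Total magnetization M = 6 - 5 = 1
Step 3: m = M/N = 1/11 = 0.09091

0.09091


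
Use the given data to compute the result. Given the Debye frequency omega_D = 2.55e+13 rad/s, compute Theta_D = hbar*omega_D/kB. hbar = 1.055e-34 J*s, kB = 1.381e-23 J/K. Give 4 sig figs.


Step 1: hbar*omega_D = 1.055e-34 * 2.55e+13 = 2.69e-21 J
Step 2: Theta_D = 2.69e-21 / 1.381e-23
Step 3: Theta_D = 194.8 K

194.8


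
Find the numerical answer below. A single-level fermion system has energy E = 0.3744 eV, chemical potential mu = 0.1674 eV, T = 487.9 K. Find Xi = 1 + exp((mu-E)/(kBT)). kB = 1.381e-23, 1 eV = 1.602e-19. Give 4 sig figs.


Step 1: (mu - E) = 0.1674 - 0.3744 = -0.207 eV
Step 2: x = (mu-E)*eV/(kB*T) = -0.207*1.602e-19/(1.381e-23*487.9) = -4.922
Step 3: exp(x) = 0.007287
Step 4: Xi = 1 + 0.007287 = 1.007

1.007


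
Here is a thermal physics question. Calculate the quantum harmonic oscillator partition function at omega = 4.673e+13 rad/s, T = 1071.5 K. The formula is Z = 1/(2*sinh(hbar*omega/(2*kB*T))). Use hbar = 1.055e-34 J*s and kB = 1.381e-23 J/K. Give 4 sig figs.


Step 1: Compute x = hbar*omega/(kB*T) = 1.055e-34*4.673e+13/(1.381e-23*1071.5) = 0.3332
Step 2: x/2 = 0.1666
Step 3: sinh(x/2) = 0.1674
Step 4: Z = 1/(2*0.1674) = 2.988

2.988


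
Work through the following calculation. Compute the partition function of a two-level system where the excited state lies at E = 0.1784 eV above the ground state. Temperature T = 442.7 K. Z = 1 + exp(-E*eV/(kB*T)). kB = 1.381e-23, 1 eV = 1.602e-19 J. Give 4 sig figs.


Step 1: Compute beta*E = E*eV/(kB*T) = 0.1784*1.602e-19/(1.381e-23*442.7) = 4.675
Step 2: exp(-beta*E) = exp(-4.675) = 0.009328
Step 3: Z = 1 + 0.009328 = 1.009

1.009


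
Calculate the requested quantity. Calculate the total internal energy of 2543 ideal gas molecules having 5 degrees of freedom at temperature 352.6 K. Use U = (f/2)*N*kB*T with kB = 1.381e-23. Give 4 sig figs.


Step 1: f/2 = 5/2 = 2.5
Step 2: N*kB*T = 2543*1.381e-23*352.6 = 1.238e-17
Step 3: U = 2.5 * 1.238e-17 = 3.096e-17 J

3.096e-17
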